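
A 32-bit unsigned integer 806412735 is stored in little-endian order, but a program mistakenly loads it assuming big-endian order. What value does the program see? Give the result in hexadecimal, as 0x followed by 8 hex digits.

0xBFE11030

806412735 in 32-bit hexadecimal is 0x3010E1BF.
Stored little-endian, the bytes at ascending addresses are BF E1 10 30.
Read back as big-endian, the last byte is least significant, giving 0xBFE11030.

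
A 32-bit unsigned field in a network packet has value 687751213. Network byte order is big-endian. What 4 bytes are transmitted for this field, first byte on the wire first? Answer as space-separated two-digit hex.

28 FE 40 2D

687751213 in hexadecimal, padded to 32 bits, is 0x28FE402D.
Split into bytes (most-significant first): 28 FE 40 2D.
Big-endian stores the most-significant byte at the lowest address.
So the memory order matches the most-significant-first order: 28 FE 40 2D.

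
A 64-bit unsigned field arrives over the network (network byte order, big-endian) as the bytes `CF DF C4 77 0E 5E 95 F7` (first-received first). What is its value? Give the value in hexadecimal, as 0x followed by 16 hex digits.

0xCFDFC4770E5E95F7

Big-endian stores the most-significant byte at the lowest address.
The bytes are already most-significant first: 0xCFDFC4770E5E95F7.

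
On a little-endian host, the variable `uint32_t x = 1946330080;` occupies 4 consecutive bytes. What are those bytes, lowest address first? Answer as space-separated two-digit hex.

1946330080 in hexadecimal, padded to 32 bits, is 0x7402A3E0.
Split into bytes (most-significant first): 74 02 A3 E0.
Little-endian stores the least-significant byte at the lowest address.
So at ascending addresses the bytes are E0 A3 02 74.

E0 A3 02 74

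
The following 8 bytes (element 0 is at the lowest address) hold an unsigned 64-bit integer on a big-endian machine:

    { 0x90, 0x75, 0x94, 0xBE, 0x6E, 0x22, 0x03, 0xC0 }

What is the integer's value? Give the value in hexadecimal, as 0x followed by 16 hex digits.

Big-endian stores the most-significant byte at the lowest address.
The bytes are already most-significant first: 0x907594BE6E2203C0.

0x907594BE6E2203C0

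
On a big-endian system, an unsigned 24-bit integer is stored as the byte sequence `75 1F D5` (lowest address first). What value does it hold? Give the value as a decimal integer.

In big-endian order the high byte comes first in memory.
The bytes are already most-significant first: 0x751FD5.
0x751FD5 = 7675861.

7675861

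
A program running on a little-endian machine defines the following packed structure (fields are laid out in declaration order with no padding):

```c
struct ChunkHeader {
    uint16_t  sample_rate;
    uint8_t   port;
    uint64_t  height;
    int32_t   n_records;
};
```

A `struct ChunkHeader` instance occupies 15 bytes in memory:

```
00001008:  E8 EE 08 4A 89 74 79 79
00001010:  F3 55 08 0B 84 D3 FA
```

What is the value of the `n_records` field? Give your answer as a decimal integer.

-86801397

`n_records` follows `sample_rate` (2 B), `port` (1 B), `height` (8 B), so it starts at offset 2 + 1 + 8 = 11 and occupies 4 bytes.
Bytes at offsets 11..14: 0B 84 D3 FA.
Little-endian: lowest address holds the least-significant byte.
Reassemble most-significant byte first: FA D3 84 0B → 0xFAD3840B.
Top bit is set, so as a signed 32-bit value this is 0xFAD3840B − 2^32 = -86801397.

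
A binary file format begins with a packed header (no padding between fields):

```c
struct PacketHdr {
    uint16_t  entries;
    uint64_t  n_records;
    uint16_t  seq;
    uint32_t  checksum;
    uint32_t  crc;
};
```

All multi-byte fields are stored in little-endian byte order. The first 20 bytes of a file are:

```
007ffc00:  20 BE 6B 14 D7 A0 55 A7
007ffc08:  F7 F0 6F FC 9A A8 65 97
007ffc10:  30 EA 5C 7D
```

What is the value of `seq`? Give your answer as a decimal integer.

64623

`seq` follows `entries` (2 B), `n_records` (8 B), so it starts at offset 2 + 8 = 10 and occupies 2 bytes.
Bytes at offsets 10..11: 6F FC.
Little-endian stores the least-significant byte at the lowest address.
Reassemble most-significant byte first: FC 6F → 0xFC6F.
0xFC6F = 64623.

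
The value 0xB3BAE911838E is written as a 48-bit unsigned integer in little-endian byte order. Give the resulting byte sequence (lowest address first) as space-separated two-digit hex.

Split into bytes (most-significant first): B3 BA E9 11 83 8E.
Little-endian stores the least-significant byte at the lowest address.
So at ascending addresses the bytes are 8E 83 11 E9 BA B3.

8E 83 11 E9 BA B3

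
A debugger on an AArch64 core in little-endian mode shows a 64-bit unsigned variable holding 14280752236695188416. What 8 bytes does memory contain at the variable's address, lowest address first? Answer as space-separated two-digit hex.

14280752236695188416 in hexadecimal, padded to 64 bits, is 0xC62F6C7F2194F3C0.
Split into bytes (most-significant first): C6 2F 6C 7F 21 94 F3 C0.
Little-endian: lowest address holds the least-significant byte.
So at ascending addresses the bytes are C0 F3 94 21 7F 6C 2F C6.

C0 F3 94 21 7F 6C 2F C6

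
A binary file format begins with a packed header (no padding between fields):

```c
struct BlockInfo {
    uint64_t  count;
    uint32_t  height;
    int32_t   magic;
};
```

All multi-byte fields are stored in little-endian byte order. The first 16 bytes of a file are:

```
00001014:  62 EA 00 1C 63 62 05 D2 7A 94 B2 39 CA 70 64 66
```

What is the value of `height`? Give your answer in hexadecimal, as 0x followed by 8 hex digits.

0x39B2947A

`height` follows `count` (8 bytes), so it starts at byte offset 8 and occupies 4 bytes.
Bytes at offsets 8..11: 7A 94 B2 39.
Little-endian: lowest address holds the least-significant byte.
Reassemble most-significant byte first: 39 B2 94 7A → 0x39B2947A.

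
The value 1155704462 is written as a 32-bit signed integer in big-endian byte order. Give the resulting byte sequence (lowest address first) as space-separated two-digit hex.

1155704462 in hexadecimal, padded to 32 bits, is 0x44E2A68E.
Split into bytes (most-significant first): 44 E2 A6 8E.
Big-endian stores the most-significant byte at the lowest address.
So the memory order matches the most-significant-first order: 44 E2 A6 8E.

44 E2 A6 8E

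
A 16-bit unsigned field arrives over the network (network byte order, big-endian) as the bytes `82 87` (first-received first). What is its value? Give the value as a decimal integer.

Big-endian stores the most-significant byte at the lowest address.
The bytes are already most-significant first: 0x8287.
0x8287 = 33415.

33415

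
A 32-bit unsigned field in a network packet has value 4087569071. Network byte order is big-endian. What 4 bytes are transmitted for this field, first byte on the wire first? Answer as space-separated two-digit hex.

4087569071 in hexadecimal, padded to 32 bits, is 0xF3A35AAF.
Split into bytes (most-significant first): F3 A3 5A AF.
Big-endian stores the most-significant byte at the lowest address.
So the memory order matches the most-significant-first order: F3 A3 5A AF.

F3 A3 5A AF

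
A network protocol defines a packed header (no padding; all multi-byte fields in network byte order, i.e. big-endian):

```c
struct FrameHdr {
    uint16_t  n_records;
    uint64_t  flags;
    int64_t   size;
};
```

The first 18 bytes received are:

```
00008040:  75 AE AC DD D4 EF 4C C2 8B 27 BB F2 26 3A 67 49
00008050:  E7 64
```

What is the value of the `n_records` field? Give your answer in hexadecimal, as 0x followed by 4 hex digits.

0x75AE

`n_records` is the first field, at byte offset 0, occupying 2 bytes.
Bytes at offsets 0..1: 75 AE.
Big-endian: lowest address holds the most-significant byte.
The bytes are already most-significant first: 0x75AE.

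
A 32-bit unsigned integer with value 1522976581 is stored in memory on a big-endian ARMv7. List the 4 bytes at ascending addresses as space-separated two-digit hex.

5A C6 C7 45

1522976581 in hexadecimal, padded to 32 bits, is 0x5AC6C745.
Split into bytes (most-significant first): 5A C6 C7 45.
Big-endian stores the most-significant byte at the lowest address.
So the memory order matches the most-significant-first order: 5A C6 C7 45.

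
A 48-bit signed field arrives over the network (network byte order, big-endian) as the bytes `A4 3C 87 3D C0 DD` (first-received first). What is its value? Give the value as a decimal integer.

Big-endian: lowest address holds the most-significant byte.
The bytes are already most-significant first: 0xA43C873DC0DD.
Top bit is set, so as a signed 48-bit value this is 0xA43C873DC0DD − 2^48 = -100895102746403.

-100895102746403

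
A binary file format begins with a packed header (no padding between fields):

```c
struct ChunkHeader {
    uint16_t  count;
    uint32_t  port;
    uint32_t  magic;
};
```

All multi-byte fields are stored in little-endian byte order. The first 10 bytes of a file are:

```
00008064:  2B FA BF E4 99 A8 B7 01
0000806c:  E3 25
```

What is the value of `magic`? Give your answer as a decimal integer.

`magic` follows `count` (2 B), `port` (4 B), so it starts at offset 2 + 4 = 6 and occupies 4 bytes.
Bytes at offsets 6..9: B7 01 E3 25.
Little-endian stores the least-significant byte at the lowest address.
Reassemble most-significant byte first: 25 E3 01 B7 → 0x25E301B7.
0x25E301B7 = 635634103.

635634103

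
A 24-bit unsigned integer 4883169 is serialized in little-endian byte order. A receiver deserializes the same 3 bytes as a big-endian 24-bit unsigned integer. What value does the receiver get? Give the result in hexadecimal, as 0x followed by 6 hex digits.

0xE1824A

4883169 in 24-bit hexadecimal is 0x4A82E1.
Stored little-endian, the bytes at ascending addresses are E1 82 4A.
Read back as big-endian, the last byte is least significant, giving 0xE1824A.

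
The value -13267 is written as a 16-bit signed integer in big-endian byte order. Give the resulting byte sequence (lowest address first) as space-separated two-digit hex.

CC 2D

Two's complement of -13267 in 16 bits: 13267 = 0x33D3; invert → 0xCC2C; add 1 → 0xCC2D.
Split into bytes (most-significant first): CC 2D.
Big-endian: lowest address holds the most-significant byte.
So the memory order matches the most-significant-first order: CC 2D.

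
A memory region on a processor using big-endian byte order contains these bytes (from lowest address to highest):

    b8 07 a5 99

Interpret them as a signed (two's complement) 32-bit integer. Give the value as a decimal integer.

-1207458407

Big-endian stores the most-significant byte at the lowest address.
The bytes are already most-significant first: 0xB807A599.
Top bit is set, so as a signed 32-bit value this is 0xB807A599 − 2^32 = -1207458407.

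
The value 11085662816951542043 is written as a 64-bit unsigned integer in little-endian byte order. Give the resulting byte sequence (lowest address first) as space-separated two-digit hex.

11085662816951542043 in hexadecimal, padded to 64 bits, is 0x99D82F990027211B.
Split into bytes (most-significant first): 99 D8 2F 99 00 27 21 1B.
Little-endian: lowest address holds the least-significant byte.
So at ascending addresses the bytes are 1B 21 27 00 99 2F D8 99.

1B 21 27 00 99 2F D8 99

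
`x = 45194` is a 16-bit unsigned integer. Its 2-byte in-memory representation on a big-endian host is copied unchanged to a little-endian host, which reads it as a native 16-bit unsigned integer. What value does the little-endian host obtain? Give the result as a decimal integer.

35504

45194 in 16-bit hexadecimal is 0xB08A.
Stored big-endian, the bytes at ascending addresses are B0 8A.
Read back as little-endian, the first byte is least significant, giving 0x8AB0.
0x8AB0 = 35504.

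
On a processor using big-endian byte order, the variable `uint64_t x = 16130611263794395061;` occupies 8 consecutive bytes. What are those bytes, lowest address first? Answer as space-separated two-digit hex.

DF DB 71 7B 14 61 37 B5

16130611263794395061 in hexadecimal, padded to 64 bits, is 0xDFDB717B146137B5.
Split into bytes (most-significant first): DF DB 71 7B 14 61 37 B5.
Big-endian: lowest address holds the most-significant byte.
So the memory order matches the most-significant-first order: DF DB 71 7B 14 61 37 B5.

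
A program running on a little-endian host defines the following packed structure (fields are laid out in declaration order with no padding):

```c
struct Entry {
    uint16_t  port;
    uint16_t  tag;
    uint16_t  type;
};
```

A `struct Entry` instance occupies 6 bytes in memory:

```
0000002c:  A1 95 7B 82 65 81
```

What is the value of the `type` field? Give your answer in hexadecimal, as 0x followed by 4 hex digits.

0x8165

`type` follows `port` (2 B), `tag` (2 B), so it starts at offset 2 + 2 = 4 and occupies 2 bytes.
Bytes at offsets 4..5: 65 81.
In little-endian order the low byte comes first in memory.
Reassemble most-significant byte first: 81 65 → 0x8165.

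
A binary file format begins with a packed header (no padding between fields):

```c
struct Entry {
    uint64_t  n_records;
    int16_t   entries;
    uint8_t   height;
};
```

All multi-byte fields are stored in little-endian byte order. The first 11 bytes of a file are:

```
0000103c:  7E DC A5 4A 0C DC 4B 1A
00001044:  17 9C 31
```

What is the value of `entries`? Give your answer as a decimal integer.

-25577

`entries` follows `n_records` (8 bytes), so it starts at byte offset 8 and occupies 2 bytes.
Bytes at offsets 8..9: 17 9C.
Little-endian: lowest address holds the least-significant byte.
Reassemble most-significant byte first: 9C 17 → 0x9C17.
Top bit is set, so as a signed 16-bit value this is 0x9C17 − 2^16 = -25577.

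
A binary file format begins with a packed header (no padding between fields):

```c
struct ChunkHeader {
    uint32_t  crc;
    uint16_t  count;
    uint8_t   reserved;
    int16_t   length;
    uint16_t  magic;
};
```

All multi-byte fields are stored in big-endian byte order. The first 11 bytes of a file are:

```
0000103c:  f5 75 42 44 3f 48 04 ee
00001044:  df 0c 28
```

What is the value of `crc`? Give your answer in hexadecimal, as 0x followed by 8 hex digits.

0xF5754244

`crc` is the first field, at byte offset 0, occupying 4 bytes.
Bytes at offsets 0..3: F5 75 42 44.
In big-endian order the high byte comes first in memory.
The bytes are already most-significant first: 0xF5754244.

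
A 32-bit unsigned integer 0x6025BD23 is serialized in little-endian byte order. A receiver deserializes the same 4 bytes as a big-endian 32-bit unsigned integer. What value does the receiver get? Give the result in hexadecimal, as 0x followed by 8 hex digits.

Stored little-endian, the bytes at ascending addresses are 23 BD 25 60.
Read back as big-endian, the last byte is least significant, giving 0x23BD2560.

0x23BD2560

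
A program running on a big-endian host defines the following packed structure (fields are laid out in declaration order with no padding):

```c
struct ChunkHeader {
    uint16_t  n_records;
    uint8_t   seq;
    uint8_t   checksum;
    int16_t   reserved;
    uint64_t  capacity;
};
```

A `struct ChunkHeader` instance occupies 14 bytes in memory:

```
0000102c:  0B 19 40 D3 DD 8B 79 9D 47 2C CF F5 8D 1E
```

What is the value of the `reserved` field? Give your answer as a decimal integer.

-8821

`reserved` follows `n_records` (2 B), `seq` (1 B), `checksum` (1 B), so it starts at offset 2 + 1 + 1 = 4 and occupies 2 bytes.
Bytes at offsets 4..5: DD 8B.
Big-endian: lowest address holds the most-significant byte.
The bytes are already most-significant first: 0xDD8B.
Top bit is set, so as a signed 16-bit value this is 0xDD8B − 2^16 = -8821.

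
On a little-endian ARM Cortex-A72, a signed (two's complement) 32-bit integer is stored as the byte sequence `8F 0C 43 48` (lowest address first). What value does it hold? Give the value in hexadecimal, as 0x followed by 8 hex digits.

Little-endian: lowest address holds the least-significant byte.
Reassemble most-significant byte first: 48 43 0C 8F → 0x48430C8F.

0x48430C8F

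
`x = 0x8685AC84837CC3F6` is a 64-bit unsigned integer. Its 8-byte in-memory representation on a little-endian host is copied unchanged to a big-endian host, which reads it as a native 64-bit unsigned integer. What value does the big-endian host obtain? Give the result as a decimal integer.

17781192658097309062

Stored little-endian, the bytes at ascending addresses are F6 C3 7C 83 84 AC 85 86.
Read back as big-endian, the last byte is least significant, giving 0xF6C37C8384AC8586.
0xF6C37C8384AC8586 = 17781192658097309062.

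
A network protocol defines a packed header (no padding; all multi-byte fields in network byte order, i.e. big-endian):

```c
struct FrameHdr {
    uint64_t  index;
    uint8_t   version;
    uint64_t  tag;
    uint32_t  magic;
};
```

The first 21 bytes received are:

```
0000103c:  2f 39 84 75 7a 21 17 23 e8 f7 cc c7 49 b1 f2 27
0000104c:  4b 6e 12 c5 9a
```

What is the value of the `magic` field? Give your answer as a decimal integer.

1846723994

`magic` follows `index` (8 B), `version` (1 B), `tag` (8 B), so it starts at offset 8 + 1 + 8 = 17 and occupies 4 bytes.
Bytes at offsets 17..20: 6E 12 C5 9A.
Big-endian: lowest address holds the most-significant byte.
The bytes are already most-significant first: 0x6E12C59A.
0x6E12C59A = 1846723994.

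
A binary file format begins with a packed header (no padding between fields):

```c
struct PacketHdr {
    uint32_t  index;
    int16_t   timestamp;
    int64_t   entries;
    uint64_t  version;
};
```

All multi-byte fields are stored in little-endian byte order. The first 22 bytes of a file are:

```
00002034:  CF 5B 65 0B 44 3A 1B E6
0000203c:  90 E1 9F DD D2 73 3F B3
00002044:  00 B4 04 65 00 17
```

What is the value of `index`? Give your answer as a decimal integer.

191192015

`index` is the first field, at byte offset 0, occupying 4 bytes.
Bytes at offsets 0..3: CF 5B 65 0B.
Little-endian stores the least-significant byte at the lowest address.
Reassemble most-significant byte first: 0B 65 5B CF → 0x0B655BCF.
0x0B655BCF = 191192015.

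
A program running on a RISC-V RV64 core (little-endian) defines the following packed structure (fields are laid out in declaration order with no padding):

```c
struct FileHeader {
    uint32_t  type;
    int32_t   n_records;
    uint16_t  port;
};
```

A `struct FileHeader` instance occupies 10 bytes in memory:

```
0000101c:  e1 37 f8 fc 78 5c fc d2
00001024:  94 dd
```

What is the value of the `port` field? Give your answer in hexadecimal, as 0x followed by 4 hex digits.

0xDD94

`port` follows `type` (4 B), `n_records` (4 B), so it starts at offset 4 + 4 = 8 and occupies 2 bytes.
Bytes at offsets 8..9: 94 DD.
Little-endian stores the least-significant byte at the lowest address.
Reassemble most-significant byte first: DD 94 → 0xDD94.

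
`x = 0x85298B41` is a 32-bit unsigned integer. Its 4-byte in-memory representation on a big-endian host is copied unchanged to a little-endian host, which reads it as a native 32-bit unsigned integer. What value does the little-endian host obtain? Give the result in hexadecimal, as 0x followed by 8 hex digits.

0x418B2985

Stored big-endian, the bytes at ascending addresses are 85 29 8B 41.
Read back as little-endian, the first byte is least significant, giving 0x418B2985.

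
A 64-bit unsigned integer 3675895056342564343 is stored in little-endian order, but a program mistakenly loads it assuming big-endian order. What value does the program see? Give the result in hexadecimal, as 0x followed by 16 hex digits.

0xF7BDE9F813670333

3675895056342564343 in 64-bit hexadecimal is 0x33036713F8E9BDF7.
Stored little-endian, the bytes at ascending addresses are F7 BD E9 F8 13 67 03 33.
Read back as big-endian, the last byte is least significant, giving 0xF7BDE9F813670333.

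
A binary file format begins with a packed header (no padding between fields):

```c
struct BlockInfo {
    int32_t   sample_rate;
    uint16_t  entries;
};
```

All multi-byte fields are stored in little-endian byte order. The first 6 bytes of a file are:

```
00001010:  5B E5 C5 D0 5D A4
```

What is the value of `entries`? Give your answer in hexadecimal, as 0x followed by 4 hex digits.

0xA45D

`entries` follows `sample_rate` (4 bytes), so it starts at byte offset 4 and occupies 2 bytes.
Bytes at offsets 4..5: 5D A4.
In little-endian order the low byte comes first in memory.
Reassemble most-significant byte first: A4 5D → 0xA45D.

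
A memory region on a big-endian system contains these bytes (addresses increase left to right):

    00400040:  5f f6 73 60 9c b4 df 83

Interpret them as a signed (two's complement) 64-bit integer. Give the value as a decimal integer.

Big-endian: lowest address holds the most-significant byte.
The bytes are already most-significant first: 0x5FF673609CB4DF83.
0x5FF673609CB4DF83 = 6914841136657129347.

6914841136657129347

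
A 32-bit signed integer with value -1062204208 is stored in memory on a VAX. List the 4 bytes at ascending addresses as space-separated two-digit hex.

Two's complement of -1062204208 in 32 bits: 1062204208 = 0x3F4FF330; invert → 0xC0B00CCF; add 1 → 0xC0B00CD0.
Split into bytes (most-significant first): C0 B0 0C D0.
In little-endian order the low byte comes first in memory.
So at ascending addresses the bytes are D0 0C B0 C0.

D0 0C B0 C0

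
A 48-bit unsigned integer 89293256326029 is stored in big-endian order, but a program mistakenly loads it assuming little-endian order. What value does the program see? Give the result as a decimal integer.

89293256326029 in 48-bit hexadecimal is 0x513634D2FB8D.
Stored big-endian, the bytes at ascending addresses are 51 36 34 D2 FB 8D.
Read back as little-endian, the first byte is least significant, giving 0x8DFBD2343651.
0x8DFBD2343651 = 156112702944849.

156112702944849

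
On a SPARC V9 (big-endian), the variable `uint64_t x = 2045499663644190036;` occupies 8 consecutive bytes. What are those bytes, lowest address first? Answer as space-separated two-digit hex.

1C 63 13 1B 47 B1 65 54

2045499663644190036 in hexadecimal, padded to 64 bits, is 0x1C63131B47B16554.
Split into bytes (most-significant first): 1C 63 13 1B 47 B1 65 54.
In big-endian order the high byte comes first in memory.
So the memory order matches the most-significant-first order: 1C 63 13 1B 47 B1 65 54.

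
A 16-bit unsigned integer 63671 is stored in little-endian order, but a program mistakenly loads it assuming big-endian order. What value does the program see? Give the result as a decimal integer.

47096

63671 in 16-bit hexadecimal is 0xF8B7.
Stored little-endian, the bytes at ascending addresses are B7 F8.
Read back as big-endian, the last byte is least significant, giving 0xB7F8.
0xB7F8 = 47096.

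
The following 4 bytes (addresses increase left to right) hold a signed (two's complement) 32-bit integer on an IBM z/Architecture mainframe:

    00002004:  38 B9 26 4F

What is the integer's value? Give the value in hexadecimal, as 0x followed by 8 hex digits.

0x38B9264F

Big-endian stores the most-significant byte at the lowest address.
The bytes are already most-significant first: 0x38B9264F.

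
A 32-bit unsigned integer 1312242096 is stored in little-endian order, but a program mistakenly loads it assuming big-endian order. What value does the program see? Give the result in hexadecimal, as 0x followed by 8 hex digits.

0xB039374E

1312242096 in 32-bit hexadecimal is 0x4E3739B0.
Stored little-endian, the bytes at ascending addresses are B0 39 37 4E.
Read back as big-endian, the last byte is least significant, giving 0xB039374E.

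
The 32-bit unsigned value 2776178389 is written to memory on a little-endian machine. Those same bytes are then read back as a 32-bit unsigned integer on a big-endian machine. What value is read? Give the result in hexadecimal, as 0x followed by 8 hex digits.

0xD51E79A5

2776178389 in 32-bit hexadecimal is 0xA5791ED5.
Stored little-endian, the bytes at ascending addresses are D5 1E 79 A5.
Read back as big-endian, the last byte is least significant, giving 0xD51E79A5.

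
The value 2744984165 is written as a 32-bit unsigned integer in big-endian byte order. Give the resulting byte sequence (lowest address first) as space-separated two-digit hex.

2744984165 in hexadecimal, padded to 32 bits, is 0xA39D2265.
Split into bytes (most-significant first): A3 9D 22 65.
In big-endian order the high byte comes first in memory.
So the memory order matches the most-significant-first order: A3 9D 22 65.

A3 9D 22 65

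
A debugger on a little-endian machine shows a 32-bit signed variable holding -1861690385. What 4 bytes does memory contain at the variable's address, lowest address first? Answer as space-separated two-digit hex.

Two's complement of -1861690385 in 32 bits: 1861690385 = 0x6EF72411; invert → 0x9108DBEE; add 1 → 0x9108DBEF.
Split into bytes (most-significant first): 91 08 DB EF.
Little-endian stores the least-significant byte at the lowest address.
So at ascending addresses the bytes are EF DB 08 91.

EF DB 08 91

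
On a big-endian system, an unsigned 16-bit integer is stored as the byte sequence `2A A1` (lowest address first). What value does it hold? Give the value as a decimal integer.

10913

In big-endian order the high byte comes first in memory.
The bytes are already most-significant first: 0x2AA1.
0x2AA1 = 10913.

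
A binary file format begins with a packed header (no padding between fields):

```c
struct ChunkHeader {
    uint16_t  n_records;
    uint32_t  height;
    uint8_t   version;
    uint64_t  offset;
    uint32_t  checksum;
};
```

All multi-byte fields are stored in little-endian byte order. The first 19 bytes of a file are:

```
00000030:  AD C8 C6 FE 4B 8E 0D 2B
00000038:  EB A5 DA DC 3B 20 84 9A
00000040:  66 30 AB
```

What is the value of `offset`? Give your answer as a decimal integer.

`offset` follows `n_records` (2 B), `height` (4 B), `version` (1 B), so it starts at offset 2 + 4 + 1 = 7 and occupies 8 bytes.
Bytes at offsets 7..14: 2B EB A5 DA DC 3B 20 84.
In little-endian order the low byte comes first in memory.
Reassemble most-significant byte first: 84 20 3B DC DA A5 EB 2B → 0x84203BDCDAA5EB2B.
0x84203BDCDAA5EB2B = 9520675432008379179.

9520675432008379179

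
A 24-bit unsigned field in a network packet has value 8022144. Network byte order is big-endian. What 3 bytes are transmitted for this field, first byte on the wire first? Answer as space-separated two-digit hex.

7A 68 80

8022144 in hexadecimal, padded to 24 bits, is 0x7A6880.
Split into bytes (most-significant first): 7A 68 80.
Big-endian stores the most-significant byte at the lowest address.
So the memory order matches the most-significant-first order: 7A 68 80.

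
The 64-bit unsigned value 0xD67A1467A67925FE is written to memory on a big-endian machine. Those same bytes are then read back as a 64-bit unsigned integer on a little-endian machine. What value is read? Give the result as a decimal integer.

Stored big-endian, the bytes at ascending addresses are D6 7A 14 67 A6 79 25 FE.
Read back as little-endian, the first byte is least significant, giving 0xFE2579A667147AD6.
0xFE2579A667147AD6 = 18313177215372917462.

18313177215372917462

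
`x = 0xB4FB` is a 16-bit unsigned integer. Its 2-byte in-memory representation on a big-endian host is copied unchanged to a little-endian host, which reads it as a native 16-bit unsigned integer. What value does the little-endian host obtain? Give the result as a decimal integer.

Stored big-endian, the bytes at ascending addresses are B4 FB.
Read back as little-endian, the first byte is least significant, giving 0xFBB4.
0xFBB4 = 64436.

64436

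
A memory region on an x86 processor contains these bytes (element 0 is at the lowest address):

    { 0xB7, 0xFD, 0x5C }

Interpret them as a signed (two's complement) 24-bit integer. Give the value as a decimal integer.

6094263

Little-endian stores the least-significant byte at the lowest address.
Reassemble most-significant byte first: 5C FD B7 → 0x5CFDB7.
0x5CFDB7 = 6094263.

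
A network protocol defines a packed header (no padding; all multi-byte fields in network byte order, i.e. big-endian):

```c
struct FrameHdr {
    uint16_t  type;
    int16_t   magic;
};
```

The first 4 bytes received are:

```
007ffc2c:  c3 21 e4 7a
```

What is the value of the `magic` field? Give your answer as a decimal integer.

`magic` follows `type` (2 bytes), so it starts at byte offset 2 and occupies 2 bytes.
Bytes at offsets 2..3: E4 7A.
Big-endian stores the most-significant byte at the lowest address.
The bytes are already most-significant first: 0xE47A.
Top bit is set, so as a signed 16-bit value this is 0xE47A − 2^16 = -7046.

-7046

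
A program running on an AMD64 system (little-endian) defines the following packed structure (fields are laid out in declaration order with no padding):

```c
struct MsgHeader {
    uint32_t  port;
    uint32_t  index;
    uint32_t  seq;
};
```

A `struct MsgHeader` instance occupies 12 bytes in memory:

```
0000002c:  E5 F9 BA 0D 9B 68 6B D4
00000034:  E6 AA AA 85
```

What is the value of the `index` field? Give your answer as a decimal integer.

`index` follows `port` (4 bytes), so it starts at byte offset 4 and occupies 4 bytes.
Bytes at offsets 4..7: 9B 68 6B D4.
Little-endian: lowest address holds the least-significant byte.
Reassemble most-significant byte first: D4 6B 68 9B → 0xD46B689B.
0xD46B689B = 3563808923.

3563808923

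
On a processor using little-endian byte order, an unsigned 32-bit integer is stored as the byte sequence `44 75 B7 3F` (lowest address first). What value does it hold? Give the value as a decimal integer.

1068987716

Little-endian stores the least-significant byte at the lowest address.
Reassemble most-significant byte first: 3F B7 75 44 → 0x3FB77544.
0x3FB77544 = 1068987716.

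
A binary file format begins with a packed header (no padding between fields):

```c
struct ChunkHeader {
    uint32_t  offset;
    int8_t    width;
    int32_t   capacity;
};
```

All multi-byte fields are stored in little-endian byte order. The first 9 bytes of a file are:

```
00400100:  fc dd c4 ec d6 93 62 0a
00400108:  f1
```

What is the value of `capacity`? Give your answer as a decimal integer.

`capacity` follows `offset` (4 B), `width` (1 B), so it starts at offset 4 + 1 = 5 and occupies 4 bytes.
Bytes at offsets 5..8: 93 62 0A F1.
Little-endian stores the least-significant byte at the lowest address.
Reassemble most-significant byte first: F1 0A 62 93 → 0xF10A6293.
Top bit is set, so as a signed 32-bit value this is 0xF10A6293 − 2^32 = -250977645.

-250977645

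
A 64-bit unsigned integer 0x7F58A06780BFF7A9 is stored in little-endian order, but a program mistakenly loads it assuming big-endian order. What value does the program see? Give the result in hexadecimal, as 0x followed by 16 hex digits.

0xA9F7BF8067A0587F

Stored little-endian, the bytes at ascending addresses are A9 F7 BF 80 67 A0 58 7F.
Read back as big-endian, the last byte is least significant, giving 0xA9F7BF8067A0587F.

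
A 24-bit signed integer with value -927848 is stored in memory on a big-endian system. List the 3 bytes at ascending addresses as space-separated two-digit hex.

F1 D7 98

Two's complement of -927848 in 24 bits: 927848 = 0x0E2868; invert → 0xF1D797; add 1 → 0xF1D798.
Split into bytes (most-significant first): F1 D7 98.
Big-endian stores the most-significant byte at the lowest address.
So the memory order matches the most-significant-first order: F1 D7 98.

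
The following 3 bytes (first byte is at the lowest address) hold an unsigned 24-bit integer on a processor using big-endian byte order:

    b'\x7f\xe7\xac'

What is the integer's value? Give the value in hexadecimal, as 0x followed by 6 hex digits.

Big-endian: lowest address holds the most-significant byte.
The bytes are already most-significant first: 0x7FE7AC.

0x7FE7AC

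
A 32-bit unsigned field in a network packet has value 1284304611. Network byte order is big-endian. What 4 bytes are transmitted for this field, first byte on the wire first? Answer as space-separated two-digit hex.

4C 8C EE E3

1284304611 in hexadecimal, padded to 32 bits, is 0x4C8CEEE3.
Split into bytes (most-significant first): 4C 8C EE E3.
Big-endian stores the most-significant byte at the lowest address.
So the memory order matches the most-significant-first order: 4C 8C EE E3.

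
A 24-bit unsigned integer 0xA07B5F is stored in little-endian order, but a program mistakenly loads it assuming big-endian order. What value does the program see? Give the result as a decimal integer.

6257568

Stored little-endian, the bytes at ascending addresses are 5F 7B A0.
Read back as big-endian, the last byte is least significant, giving 0x5F7BA0.
0x5F7BA0 = 6257568.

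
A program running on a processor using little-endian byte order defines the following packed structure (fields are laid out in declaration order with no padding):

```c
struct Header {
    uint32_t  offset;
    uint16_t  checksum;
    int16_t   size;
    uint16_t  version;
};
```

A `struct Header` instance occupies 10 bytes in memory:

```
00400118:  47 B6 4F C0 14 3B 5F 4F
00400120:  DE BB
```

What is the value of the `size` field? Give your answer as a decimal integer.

20319

`size` follows `offset` (4 B), `checksum` (2 B), so it starts at offset 4 + 2 = 6 and occupies 2 bytes.
Bytes at offsets 6..7: 5F 4F.
In little-endian order the low byte comes first in memory.
Reassemble most-significant byte first: 4F 5F → 0x4F5F.
0x4F5F = 20319.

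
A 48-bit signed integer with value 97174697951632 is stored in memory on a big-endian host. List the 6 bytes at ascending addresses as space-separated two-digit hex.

97174697951632 in hexadecimal, padded to 48 bits, is 0x58613F5A4190.
Split into bytes (most-significant first): 58 61 3F 5A 41 90.
Big-endian: lowest address holds the most-significant byte.
So the memory order matches the most-significant-first order: 58 61 3F 5A 41 90.

58 61 3F 5A 41 90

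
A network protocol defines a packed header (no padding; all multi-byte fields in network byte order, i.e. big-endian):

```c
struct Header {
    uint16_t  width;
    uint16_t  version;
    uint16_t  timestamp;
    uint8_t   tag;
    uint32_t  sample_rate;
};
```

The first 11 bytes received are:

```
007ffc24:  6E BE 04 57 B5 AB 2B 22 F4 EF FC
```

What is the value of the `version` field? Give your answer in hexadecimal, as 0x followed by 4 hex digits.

`version` follows `width` (2 bytes), so it starts at byte offset 2 and occupies 2 bytes.
Bytes at offsets 2..3: 04 57.
Big-endian: lowest address holds the most-significant byte.
The bytes are already most-significant first: 0x0457.

0x0457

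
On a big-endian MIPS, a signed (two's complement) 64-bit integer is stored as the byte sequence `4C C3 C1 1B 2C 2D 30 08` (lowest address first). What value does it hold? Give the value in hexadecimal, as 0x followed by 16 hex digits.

Big-endian: lowest address holds the most-significant byte.
The bytes are already most-significant first: 0x4CC3C11B2C2D3008.

0x4CC3C11B2C2D3008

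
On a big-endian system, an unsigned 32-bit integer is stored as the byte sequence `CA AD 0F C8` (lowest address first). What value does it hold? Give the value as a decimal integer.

Big-endian: lowest address holds the most-significant byte.
The bytes are already most-significant first: 0xCAAD0FC8.
0xCAAD0FC8 = 3400339400.

3400339400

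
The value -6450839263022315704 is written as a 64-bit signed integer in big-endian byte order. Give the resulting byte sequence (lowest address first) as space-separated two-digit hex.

A6 7A 03 DE 48 69 87 48

Two's complement of -6450839263022315704 in 64 bits: 6450839263022315704 = 0x5985FC21B79678B8; invert → 0xA67A03DE48698747; add 1 → 0xA67A03DE48698748.
Split into bytes (most-significant first): A6 7A 03 DE 48 69 87 48.
In big-endian order the high byte comes first in memory.
So the memory order matches the most-significant-first order: A6 7A 03 DE 48 69 87 48.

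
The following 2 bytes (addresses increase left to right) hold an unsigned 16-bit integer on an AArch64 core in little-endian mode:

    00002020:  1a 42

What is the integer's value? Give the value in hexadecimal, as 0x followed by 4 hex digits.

0x421A

Little-endian stores the least-significant byte at the lowest address.
Reassemble most-significant byte first: 42 1A → 0x421A.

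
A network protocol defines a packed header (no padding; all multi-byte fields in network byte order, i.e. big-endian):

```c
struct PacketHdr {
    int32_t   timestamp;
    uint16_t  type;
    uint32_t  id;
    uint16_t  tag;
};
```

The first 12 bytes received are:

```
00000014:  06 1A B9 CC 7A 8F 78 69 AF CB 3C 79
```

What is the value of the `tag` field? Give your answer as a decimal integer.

`tag` follows `timestamp` (4 B), `type` (2 B), `id` (4 B), so it starts at offset 4 + 2 + 4 = 10 and occupies 2 bytes.
Bytes at offsets 10..11: 3C 79.
Big-endian stores the most-significant byte at the lowest address.
The bytes are already most-significant first: 0x3C79.
0x3C79 = 15481.

15481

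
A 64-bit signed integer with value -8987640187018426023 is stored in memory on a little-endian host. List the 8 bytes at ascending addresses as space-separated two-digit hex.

Two's complement of -8987640187018426023 in 64 bits: 8987640187018426023 = 0x7CBA8321AC4236A7; invert → 0x83457CDE53BDC958; add 1 → 0x83457CDE53BDC959.
Split into bytes (most-significant first): 83 45 7C DE 53 BD C9 59.
Little-endian: lowest address holds the least-significant byte.
So at ascending addresses the bytes are 59 C9 BD 53 DE 7C 45 83.

59 C9 BD 53 DE 7C 45 83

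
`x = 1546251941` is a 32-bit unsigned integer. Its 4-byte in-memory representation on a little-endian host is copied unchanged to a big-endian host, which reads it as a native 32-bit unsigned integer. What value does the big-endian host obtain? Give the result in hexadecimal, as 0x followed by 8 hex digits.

1546251941 in 32-bit hexadecimal is 0x5C29EEA5.
Stored little-endian, the bytes at ascending addresses are A5 EE 29 5C.
Read back as big-endian, the last byte is least significant, giving 0xA5EE295C.

0xA5EE295C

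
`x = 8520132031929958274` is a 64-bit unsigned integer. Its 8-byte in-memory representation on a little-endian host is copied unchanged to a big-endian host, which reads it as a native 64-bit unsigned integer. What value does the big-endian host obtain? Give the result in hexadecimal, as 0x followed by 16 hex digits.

8520132031929958274 in 64-bit hexadecimal is 0x763D96F1029CBF82.
Stored little-endian, the bytes at ascending addresses are 82 BF 9C 02 F1 96 3D 76.
Read back as big-endian, the last byte is least significant, giving 0x82BF9C02F1963D76.

0x82BF9C02F1963D76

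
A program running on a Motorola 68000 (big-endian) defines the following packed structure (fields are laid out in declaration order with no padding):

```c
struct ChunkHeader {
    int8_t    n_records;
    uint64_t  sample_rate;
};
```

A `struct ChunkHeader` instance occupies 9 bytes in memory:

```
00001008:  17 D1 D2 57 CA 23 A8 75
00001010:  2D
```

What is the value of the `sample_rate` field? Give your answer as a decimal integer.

`sample_rate` follows `n_records` (1 byte), so it starts at byte offset 1 and occupies 8 bytes.
Bytes at offsets 1..8: D1 D2 57 CA 23 A8 75 2D.
In big-endian order the high byte comes first in memory.
The bytes are already most-significant first: 0xD1D257CA23A8752D.
0xD1D257CA23A8752D = 15119243424729429293.

15119243424729429293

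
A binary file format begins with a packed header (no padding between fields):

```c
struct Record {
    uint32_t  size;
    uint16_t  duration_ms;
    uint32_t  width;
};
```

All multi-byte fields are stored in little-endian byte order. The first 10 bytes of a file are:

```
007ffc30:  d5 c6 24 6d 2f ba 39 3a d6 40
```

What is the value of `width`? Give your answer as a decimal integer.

`width` follows `size` (4 B), `duration_ms` (2 B), so it starts at offset 4 + 2 = 6 and occupies 4 bytes.
Bytes at offsets 6..9: 39 3A D6 40.
In little-endian order the low byte comes first in memory.
Reassemble most-significant byte first: 40 D6 3A 39 → 0x40D63A39.
0x40D63A39 = 1087781433.

1087781433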